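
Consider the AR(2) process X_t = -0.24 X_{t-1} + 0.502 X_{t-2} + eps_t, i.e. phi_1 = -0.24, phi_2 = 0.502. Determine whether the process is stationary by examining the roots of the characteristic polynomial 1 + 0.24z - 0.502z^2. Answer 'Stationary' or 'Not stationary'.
\text{Stationary}

The AR(p) characteristic polynomial is P(z) = 1 + 0.24z - 0.502z^2.
Stationarity requires all roots to lie outside the unit circle, i.e. |z| > 1 for every root.
Set 1 + (0.24) z + (-0.502) z^2 = 0, i.e. a z^2 + b z + c = 0 with a = -0.502, b = 0.24, c = 1.
Discriminant D = b^2 - 4ac = (0.24)^2 - 4*(-0.502)*1 = 0.0576 - (-2.008) = 2.0656.
D >= 0, so the roots are real: z = (-b +/- sqrt(D)) / (2a) = (-0.24 +/- 1.43722) / (-1.004).
  z_1 = (-0.24 + 1.43722) / (-1.004) = -1.1924,   |z_1| = 1.1924.
  z_2 = (-0.24 - 1.43722) / (-1.004) = 1.6705,   |z_2| = 1.6705.
Moduli of all roots: 1.1924, 1.6705.
All moduli strictly greater than 1? Yes.
Verdict: Stationary.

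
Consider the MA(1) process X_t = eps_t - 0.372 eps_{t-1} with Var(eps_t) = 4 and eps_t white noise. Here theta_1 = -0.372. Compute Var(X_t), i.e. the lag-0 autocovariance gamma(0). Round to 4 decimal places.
\gamma(0) = 4.5535

For an MA(q) process X_t = eps_t + sum_i theta_i eps_{t-i} with
Var(eps_t) = sigma^2, the variance is
  gamma(0) = sigma^2 * (1 + sum_i theta_i^2).
  sum_i theta_i^2 = (-0.372)^2 = 0.138384.
  gamma(0) = 4 * (1 + 0.138384) = 4 * 1.138384 = 4.553536, which rounds to 4.5535.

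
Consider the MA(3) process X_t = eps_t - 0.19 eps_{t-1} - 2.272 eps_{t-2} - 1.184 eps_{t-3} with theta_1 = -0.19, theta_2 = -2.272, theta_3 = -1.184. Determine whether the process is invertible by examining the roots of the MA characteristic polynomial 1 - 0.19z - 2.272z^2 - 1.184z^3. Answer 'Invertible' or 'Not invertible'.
\text{Not invertible}

The MA(q) characteristic polynomial is P(z) = 1 - 0.19z - 2.272z^2 - 1.184z^3.
Invertibility requires all roots to lie outside the unit circle, i.e. |z| > 1 for every root.
Degree 3: look for a simple real root z0 first, then factor out (1 - z/z0) and solve the remaining quadratic.
Testing z0 = -1.25: P(-1.25) = 1 + (-0.19)(-1.25) + (-2.272)(-1.25)^2 + (-1.184)(-1.25)^3
  = 1 + (0.2375) + (-3.55) + (2.3125) = 0.  So z_0 = -1.25 is a root, |z_0| = 1.25.
Divide out the factor (1 + 0.8 z) = (1 - z/z0) (since 1/z0 = -0.8):
  P(z) = (1 + 0.8 z)(1 + (-0.99) z + (-1.48) z^2)
  [check: z-coef -0.99 - (-0.8) = -0.19; z^2-coef -1.48 - (-0.8)(-0.99) = -2.272; z^3-coef -(-0.8)(-1.48) = -1.184.]
Remaining roots from the quadratic factor 1 + (-0.99) z + (-1.48) z^2:
  Set 1 + (-0.99) z + (-1.48) z^2 = 0, i.e. a z^2 + b z + c = 0 with a = -1.48, b = -0.99, c = 1.
  Discriminant D = b^2 - 4ac = (-0.99)^2 - 4*(-1.48)*1 = 0.9801 - (-5.92) = 6.9001.
  D >= 0, so the roots are real: z = (-b +/- sqrt(D)) / (2a) = (0.99 +/- 2.626804) / (-2.96).
    z_1 = (0.99 + 2.626804) / (-2.96) = -1.2219,   |z_1| = 1.2219.
    z_2 = (0.99 - 2.626804) / (-2.96) = 0.553,   |z_2| = 0.553.
Moduli of all roots: 1.2500, 1.2219, 0.5530.
All moduli strictly greater than 1? No.
Verdict: Not invertible.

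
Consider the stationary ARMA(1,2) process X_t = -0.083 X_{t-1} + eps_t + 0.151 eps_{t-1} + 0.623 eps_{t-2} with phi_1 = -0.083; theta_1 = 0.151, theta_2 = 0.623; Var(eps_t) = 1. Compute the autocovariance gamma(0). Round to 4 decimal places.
\gamma(0) = 1.3884

Multiply the model equation by X_{t-k} and take expectations. With theta_0 = psi_0 = 1 and psi_j the MA(infinity) weights, this gives
  gamma(k) - sum_i phi_i gamma(k-i) = c_k,
  c_k = sigma^2 * sum_{j=k..q} theta_j psi_{j-k}   (c_k = 0 for k > q),
using gamma(-m) = gamma(m).
psi-weights needed (psi_j = theta_j + sum_i phi_i psi_{j-i}):
  psi_1 = theta_1 + phi_1 = 0.151 + (-0.083) = 0.068
  psi_2 = theta_2 + phi_1 psi_1 = 0.623 + (-0.083)(0.068) = 0.617356
Right-hand sides:
  c_0 = sigma^2 (1 + theta_1 psi_1 + theta_2 psi_2) = 1 * (1 + (0.151)(0.068) + (0.623)(0.617356)) = 1 * 1.394881 = 1.394881
  c_1 = sigma^2 (theta_1 + theta_2 psi_1) = 1 * (0.151 + (0.623)(0.068)) = 0.193364
  c_2 = sigma^2 theta_2 = 1 * (0.623) = 0.623
Equations for k = 0 and k = 1 (AR order 1):
  gamma(0) = phi_1 gamma(1) + c_0
  gamma(1) = phi_1 gamma(0) + c_1
Substituting the second into the first: gamma(0) (1 - phi_1^2) = c_0 + phi_1 c_1, so
  gamma(0) = (c_0 + phi_1 c_1) / (1 - phi_1^2) = (1.394881 + (-0.083)(0.193364)) / (1 - (-0.083)^2) = 1.378832 / 0.993111 = 1.388396.
Therefore gamma(0) = 1.3884 (to 4 decimal places).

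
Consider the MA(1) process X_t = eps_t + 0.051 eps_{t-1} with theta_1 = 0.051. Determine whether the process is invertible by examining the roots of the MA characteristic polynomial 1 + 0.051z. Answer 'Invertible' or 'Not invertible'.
\text{Invertible}

The MA(q) characteristic polynomial is P(z) = 1 + 0.051z.
Invertibility requires all roots to lie outside the unit circle, i.e. |z| > 1 for every root.
This is linear in z: 1 + (0.051) z = 0  =>  z = -1/(0.051) = -19.607843,  |z| = 19.607843.
Moduli of all roots: 19.6078.
All moduli strictly greater than 1? Yes.
Verdict: Invertible.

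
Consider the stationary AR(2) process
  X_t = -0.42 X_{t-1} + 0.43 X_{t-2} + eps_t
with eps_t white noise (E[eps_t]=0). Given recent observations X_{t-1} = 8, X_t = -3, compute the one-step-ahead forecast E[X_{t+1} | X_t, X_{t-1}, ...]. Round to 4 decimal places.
E[X_{t+1} \mid \mathcal F_t] = 4.7000

For an AR(p) model X_t = c + sum_i phi_i X_{t-i} + eps_t, the
one-step-ahead conditional mean is
  E[X_{t+1} | X_t, ...] = c + sum_i phi_i X_{t+1-i}.
Substitute known values:
  E[X_{t+1} | ...] = (-0.42) * (-3) + (0.43) * (8)
                   = 4.7000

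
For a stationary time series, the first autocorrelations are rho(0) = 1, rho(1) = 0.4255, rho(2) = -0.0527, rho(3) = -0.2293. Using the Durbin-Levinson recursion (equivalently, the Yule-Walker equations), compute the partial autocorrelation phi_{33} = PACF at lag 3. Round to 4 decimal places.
\phi_{33} = -0.1051

The PACF at lag k is phi_{kk}, the last component of the solution
to the Yule-Walker system G_k phi = r_k where
  (G_k)_{ij} = rho(|i - j|), (r_k)_i = rho(i), i,j = 1..k.
Equivalently, Durbin-Levinson gives phi_{kk} iteratively:
  phi_{11} = rho(1)
  phi_{kk} = [rho(k) - sum_{j=1..k-1} phi_{k-1,j} rho(k-j)]
            / [1 - sum_{j=1..k-1} phi_{k-1,j} rho(j)],
  phi_{k,j} = phi_{k-1,j} - phi_{kk} phi_{k-1,k-j},  j = 1..k-1.
Step k = 1:
  phi_11 = rho(1) = 0.4255.
Step k = 2:
  phi_22 = [rho(2) - phi_11 rho(1)] / [1 - phi_11 rho(1)] = [-0.0527 - (0.4255)(0.4255)] / [1 - (0.4255)(0.4255)]
         = -0.23375025 / 0.81894975 = -0.285427.
  Update: phi_21 = phi_11 - phi_22 phi_11 = 0.4255 - (-0.285427)(0.4255) = 0.546949.
Step k = 3:
  phi_33 = [rho(3) - phi_21 rho(2) - phi_22 rho(1)] / [1 - phi_21 rho(1) - phi_22 rho(2)]
    numerator   = -0.2293 - (0.546949)(-0.0527) - (-0.285427)(0.4255) = -0.07902666
    denominator = 1 - (0.546949)(0.4255) - (-0.285427)(-0.0527) = 0.75223115
  phi_33 = -0.07902666 / 0.75223115 = -0.1051.
Therefore phi_{33} = -0.1051.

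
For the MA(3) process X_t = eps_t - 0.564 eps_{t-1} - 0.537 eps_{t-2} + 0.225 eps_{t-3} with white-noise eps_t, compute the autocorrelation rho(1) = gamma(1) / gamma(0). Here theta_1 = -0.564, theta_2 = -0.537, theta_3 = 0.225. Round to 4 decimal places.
\rho(1) = -0.2305

For an MA(q) process with theta_0 = 1, the autocovariance is
  gamma(k) = sigma^2 * sum_{i=0..q-k} theta_i * theta_{i+k},
and rho(k) = gamma(k) / gamma(0). Sigma^2 cancels.
  numerator   = (1)*(-0.564) + (-0.564)*(-0.537) + (-0.537)*(0.225) = -0.381957.
  denominator = (1)^2 + (-0.564)^2 + (-0.537)^2 + (0.225)^2 = 1.65709.
  rho(1) = -0.381957 / 1.65709 = -0.2305.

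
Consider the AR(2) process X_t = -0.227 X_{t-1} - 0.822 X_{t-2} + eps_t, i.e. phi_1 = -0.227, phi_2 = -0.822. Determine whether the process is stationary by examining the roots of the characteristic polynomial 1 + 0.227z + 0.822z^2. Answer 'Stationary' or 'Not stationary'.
\text{Stationary}

The AR(p) characteristic polynomial is P(z) = 1 + 0.227z + 0.822z^2.
Stationarity requires all roots to lie outside the unit circle, i.e. |z| > 1 for every root.
Set 1 + (0.227) z + (0.822) z^2 = 0, i.e. a z^2 + b z + c = 0 with a = 0.822, b = 0.227, c = 1.
Discriminant D = b^2 - 4ac = (0.227)^2 - 4*(0.822)*1 = 0.051529 - (3.288) = -3.236471.
D < 0, so the roots are the complex-conjugate pair z = (-b +/- i sqrt(-D)) / (2a) = -0.1381 +/- 1.0943i.
For a conjugate pair |z|^2 = z * conj(z) = (product of roots) = c/a = 1/(0.822) = 1.216545, so |z| = sqrt(1.216545) = 1.103 for both roots.
Moduli of all roots: 1.1030, 1.1030.
All moduli strictly greater than 1? Yes.
Verdict: Stationary.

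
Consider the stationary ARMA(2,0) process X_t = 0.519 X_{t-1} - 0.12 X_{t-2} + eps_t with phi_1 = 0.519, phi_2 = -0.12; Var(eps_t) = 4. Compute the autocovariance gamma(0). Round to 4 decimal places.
\gamma(0) = 5.1682

Multiply the model equation by X_{t-k} and take expectations. With theta_0 = psi_0 = 1 and psi_j the MA(infinity) weights, this gives
  gamma(k) - sum_i phi_i gamma(k-i) = c_k,
  c_k = sigma^2 * sum_{j=k..q} theta_j psi_{j-k}   (c_k = 0 for k > q),
using gamma(-m) = gamma(m).
Pure AR (q = 0): c_0 = sigma^2 = 4, c_k = 0 for k >= 1.
Equations for k = 0, 1, 2 (AR order 2, c_2 = 0):
  (E0) gamma(0) = phi_1 gamma(1) + phi_2 gamma(2) + c_0
  (E1) gamma(1) = phi_1 gamma(0) + phi_2 gamma(1) + c_1
  (E2) gamma(2) = phi_1 gamma(1) + phi_2 gamma(0)
From (E1): gamma(1) = A gamma(0) + B with
  A = phi_1 / (1 - phi_2) = 0.519 / 1.12 = 0.463393,   B = c_1 / (1 - phi_2) = 0 / 1.12 = 0.
Insert (E2) into (E0): gamma(0) (1 - phi_2^2) = phi_1 (1 + phi_2) gamma(1) + c_0.
  phi_1 (1 + phi_2) = (0.519)(0.88) = 0.45672,   1 - phi_2^2 = 0.9856.
Replace gamma(1) by A gamma(0) + B and collect gamma(0):
  gamma(0) [0.9856 - (0.45672)(0.463393)] = c_0 = 4
  gamma(0) * 0.773959 = 4
  gamma(0) = 4 / 0.773959 = 5.168231.
Therefore gamma(0) = 5.1682 (to 4 decimal places).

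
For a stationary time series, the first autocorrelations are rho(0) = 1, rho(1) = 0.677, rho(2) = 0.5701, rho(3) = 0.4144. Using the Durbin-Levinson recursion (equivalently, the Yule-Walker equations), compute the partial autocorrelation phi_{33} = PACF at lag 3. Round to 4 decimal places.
\phi_{33} = -0.0610

The PACF at lag k is phi_{kk}, the last component of the solution
to the Yule-Walker system G_k phi = r_k where
  (G_k)_{ij} = rho(|i - j|), (r_k)_i = rho(i), i,j = 1..k.
Equivalently, Durbin-Levinson gives phi_{kk} iteratively:
  phi_{11} = rho(1)
  phi_{kk} = [rho(k) - sum_{j=1..k-1} phi_{k-1,j} rho(k-j)]
            / [1 - sum_{j=1..k-1} phi_{k-1,j} rho(j)],
  phi_{k,j} = phi_{k-1,j} - phi_{kk} phi_{k-1,k-j},  j = 1..k-1.
Step k = 1:
  phi_11 = rho(1) = 0.677.
Step k = 2:
  phi_22 = [rho(2) - phi_11 rho(1)] / [1 - phi_11 rho(1)] = [0.5701 - (0.677)(0.677)] / [1 - (0.677)(0.677)]
         = 0.111771 / 0.541671 = 0.206345.
  Update: phi_21 = phi_11 - phi_22 phi_11 = 0.677 - (0.206345)(0.677) = 0.537305.
Step k = 3:
  phi_33 = [rho(3) - phi_21 rho(2) - phi_22 rho(1)] / [1 - phi_21 rho(1) - phi_22 rho(2)]
    numerator   = 0.4144 - (0.537305)(0.5701) - (0.206345)(0.677) = -0.03161277
    denominator = 1 - (0.537305)(0.677) - (0.206345)(0.5701) = 0.51860763
  phi_33 = -0.03161277 / 0.51860763 = -0.061.
Therefore phi_{33} = -0.0610.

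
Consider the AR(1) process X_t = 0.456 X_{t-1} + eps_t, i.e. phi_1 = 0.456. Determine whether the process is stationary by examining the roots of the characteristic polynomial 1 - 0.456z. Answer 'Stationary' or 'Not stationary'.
\text{Stationary}

The AR(p) characteristic polynomial is P(z) = 1 - 0.456z.
Stationarity requires all roots to lie outside the unit circle, i.e. |z| > 1 for every root.
This is linear in z: 1 + (-0.456) z = 0  =>  z = -1/(-0.456) = 2.192982,  |z| = 2.192982.
Moduli of all roots: 2.1930.
All moduli strictly greater than 1? Yes.
Verdict: Stationary.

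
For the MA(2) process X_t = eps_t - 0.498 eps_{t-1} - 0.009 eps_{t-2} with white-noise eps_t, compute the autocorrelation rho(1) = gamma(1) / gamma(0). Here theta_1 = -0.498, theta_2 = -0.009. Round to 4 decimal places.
\rho(1) = -0.3954

For an MA(q) process with theta_0 = 1, the autocovariance is
  gamma(k) = sigma^2 * sum_{i=0..q-k} theta_i * theta_{i+k},
and rho(k) = gamma(k) / gamma(0). Sigma^2 cancels.
  numerator   = (1)*(-0.498) + (-0.498)*(-0.009) = -0.493518.
  denominator = (1)^2 + (-0.498)^2 + (-0.009)^2 = 1.248085.
  rho(1) = -0.493518 / 1.248085 = -0.3954.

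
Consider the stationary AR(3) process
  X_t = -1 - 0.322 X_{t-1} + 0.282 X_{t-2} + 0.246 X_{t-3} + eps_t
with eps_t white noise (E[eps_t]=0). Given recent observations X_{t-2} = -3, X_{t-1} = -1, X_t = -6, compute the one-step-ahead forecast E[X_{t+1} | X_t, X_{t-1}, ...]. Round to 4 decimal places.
E[X_{t+1} \mid \mathcal F_t] = -0.0880

For an AR(p) model X_t = c + sum_i phi_i X_{t-i} + eps_t, the
one-step-ahead conditional mean is
  E[X_{t+1} | X_t, ...] = c + sum_i phi_i X_{t+1-i}.
Substitute known values:
  E[X_{t+1} | ...] = -1 + (-0.322) * (-6) + (0.282) * (-1) + (0.246) * (-3)
                   = -0.0880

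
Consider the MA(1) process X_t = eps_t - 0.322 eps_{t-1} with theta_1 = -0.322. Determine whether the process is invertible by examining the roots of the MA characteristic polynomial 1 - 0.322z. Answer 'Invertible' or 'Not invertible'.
\text{Invertible}

The MA(q) characteristic polynomial is P(z) = 1 - 0.322z.
Invertibility requires all roots to lie outside the unit circle, i.e. |z| > 1 for every root.
This is linear in z: 1 + (-0.322) z = 0  =>  z = -1/(-0.322) = 3.10559,  |z| = 3.10559.
Moduli of all roots: 3.1056.
All moduli strictly greater than 1? Yes.
Verdict: Invertible.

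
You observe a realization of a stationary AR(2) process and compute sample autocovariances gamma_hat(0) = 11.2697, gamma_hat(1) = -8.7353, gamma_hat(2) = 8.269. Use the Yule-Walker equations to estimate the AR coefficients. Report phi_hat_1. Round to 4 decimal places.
\hat\phi_{1} = -0.5170

The Yule-Walker equations for an AR(p) process read, in matrix form,
  Gamma_p phi = r_p,   with   (Gamma_p)_{ij} = gamma(|i - j|),
                       (r_p)_i = gamma(i),   i,j = 1..p.
Substitute the sample gammas (Toeplitz matrix and right-hand side of size 2):
  Gamma_p = [[11.2697, -8.7353], [-8.7353, 11.2697]]
  r_p     = [-8.7353, 8.269]
Written out:
  11.2697 phi_1 - 8.7353 phi_2 = -8.7353
  -8.7353 phi_1 + 11.2697 phi_2 = 8.269
Solve by Cramer's rule:
  det = gamma(0)^2 - gamma(1)^2 = (11.2697)^2 - (-8.7353)^2 = 127.00613809 - 76.30546609 = 50.700672
  phi_hat_1 = [gamma(1) gamma(0) - gamma(1) gamma(2)] / det = [(-8.7353)(11.2697) - (-8.7353)(8.269)] / 50.700672 = -26.21201471 / 50.700672 = -0.517
  phi_hat_2 = [gamma(0) gamma(2) - gamma(1)^2] / det = [(11.2697)(8.269) - (-8.7353)^2] / 50.700672 = 16.88368321 / 50.700672 = 0.333
So phi_hat = [-0.5170, 0.3330].
Therefore phi_hat_1 = -0.5170.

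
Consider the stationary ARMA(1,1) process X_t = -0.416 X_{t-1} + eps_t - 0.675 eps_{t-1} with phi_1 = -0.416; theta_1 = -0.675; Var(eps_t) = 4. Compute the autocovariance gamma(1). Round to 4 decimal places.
\gamma(1) = -6.7591

Multiply the model equation by X_{t-k} and take expectations. With theta_0 = psi_0 = 1 and psi_j the MA(infinity) weights, this gives
  gamma(k) - sum_i phi_i gamma(k-i) = c_k,
  c_k = sigma^2 * sum_{j=k..q} theta_j psi_{j-k}   (c_k = 0 for k > q),
using gamma(-m) = gamma(m).
psi-weights needed (psi_j = theta_j + sum_i phi_i psi_{j-i}):
  psi_1 = theta_1 + phi_1 = -0.675 + (-0.416) = -1.091
Right-hand sides:
  c_0 = sigma^2 (1 + theta_1 psi_1) = 4 * (1 + (-0.675)(-1.091)) = 4 * 1.736425 = 6.9457
  c_1 = sigma^2 theta_1 = 4 * (-0.675) = -2.7
  c_2 = 0
Equations for k = 0 and k = 1 (AR order 1):
  gamma(0) = phi_1 gamma(1) + c_0
  gamma(1) = phi_1 gamma(0) + c_1
Substituting the second into the first: gamma(0) (1 - phi_1^2) = c_0 + phi_1 c_1, so
  gamma(0) = (c_0 + phi_1 c_1) / (1 - phi_1^2) = (6.9457 + (-0.416)(-2.7)) / (1 - (-0.416)^2) = 8.0689 / 0.826944 = 9.757493.
  gamma(1) = phi_1 gamma(0) + c_1 = (-0.416)(9.757493) + (-2.7) = -6.759117.
Therefore gamma(1) = -6.7591 (to 4 decimal places).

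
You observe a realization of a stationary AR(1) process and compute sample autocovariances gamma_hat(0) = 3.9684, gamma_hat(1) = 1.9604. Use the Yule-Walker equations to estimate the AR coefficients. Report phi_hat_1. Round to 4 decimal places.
\hat\phi_{1} = 0.4940

The Yule-Walker equations for an AR(p) process read, in matrix form,
  Gamma_p phi = r_p,   with   (Gamma_p)_{ij} = gamma(|i - j|),
                       (r_p)_i = gamma(i),   i,j = 1..p.
Substitute the sample gammas (Toeplitz matrix and right-hand side of size 1):
  Gamma_p = [[3.9684]]
  r_p     = [1.9604]
With p = 1 this is the single equation gamma(0) phi_1 = gamma(1):
  phi_hat_1 = gamma(1) / gamma(0) = 1.9604 / 3.9684 = 0.4940.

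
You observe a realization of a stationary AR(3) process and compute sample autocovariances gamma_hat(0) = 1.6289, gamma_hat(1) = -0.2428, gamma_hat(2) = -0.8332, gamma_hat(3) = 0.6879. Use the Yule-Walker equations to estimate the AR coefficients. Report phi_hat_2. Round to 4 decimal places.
\hat\phi_{2} = -0.4710

The Yule-Walker equations for an AR(p) process read, in matrix form,
  Gamma_p phi = r_p,   with   (Gamma_p)_{ij} = gamma(|i - j|),
                       (r_p)_i = gamma(i),   i,j = 1..p.
Substitute the sample gammas (Toeplitz matrix and right-hand side of size 3):
  Gamma_p = [[1.6289, -0.2428, -0.8332], [-0.2428, 1.6289, -0.2428], [-0.8332, -0.2428, 1.6289]]
  r_p     = [-0.2428, -0.8332, 0.6879]
Written out (R1..R3):
  (R1) 1.6289 phi_1 - 0.2428 phi_2 - 0.8332 phi_3 = -0.2428
  (R2) -0.2428 phi_1 + 1.6289 phi_2 - 0.2428 phi_3 = -0.8332
  (R3) -0.8332 phi_1 - 0.2428 phi_2 + 1.6289 phi_3 = 0.6879
Gaussian elimination:
  R2 <- R2 - (-0.2428/1.6289) R1 = R2 - (-0.149058) R1:  1.592709 phi_2 - 0.366995 phi_3 = -0.869391
  R3 <- R3 - (-0.8332/1.6289) R1 = R3 - (-0.511511) R1:  -0.366995 phi_2 + 1.202709 phi_3 = 0.563705
  R3 <- R3 - (-0.366995/1.592709) R2 = R3 - (-0.230422) R2:  1.118146 phi_3 = 0.363378
Back-substitution:
  phi_hat_3 = 0.363378 / 1.118146 = 0.324983
  phi_hat_2 = (-0.869391 - (-0.366995)(0.324983)) / 1.592709 = -0.470974
  phi_hat_1 = (-0.2428 - (-0.2428)(-0.470974) - (-0.8332)(0.324983)) / 1.6289 = -0.053027
So phi_hat = [-0.0530, -0.4710, 0.3250].
Therefore phi_hat_2 = -0.4710.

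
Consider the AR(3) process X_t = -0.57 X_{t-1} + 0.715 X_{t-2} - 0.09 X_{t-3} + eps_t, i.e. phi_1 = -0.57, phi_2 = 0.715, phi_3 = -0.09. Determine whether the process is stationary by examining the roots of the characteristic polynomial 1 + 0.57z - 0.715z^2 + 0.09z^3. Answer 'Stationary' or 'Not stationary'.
\text{Not stationary}

The AR(p) characteristic polynomial is P(z) = 1 + 0.57z - 0.715z^2 + 0.09z^3.
Stationarity requires all roots to lie outside the unit circle, i.e. |z| > 1 for every root.
Degree 3: look for a simple real root z0 first, then factor out (1 - z/z0) and solve the remaining quadratic.
Testing z0 = 2: P(2) = 1 + (0.57)(2) + (-0.715)(2)^2 + (0.09)(2)^3
  = 1 + (1.14) + (-2.86) + (0.72) = 0.  So z_0 = 2 is a root, |z_0| = 2.
Divide out the factor (1 - 0.5 z) = (1 - z/z0) (since 1/z0 = 0.5):
  P(z) = (1 - 0.5 z)(1 + (1.07) z + (-0.18) z^2)
  [check: z-coef 1.07 - (0.5) = 0.57; z^2-coef -0.18 - (0.5)(1.07) = -0.715; z^3-coef -(0.5)(-0.18) = 0.09.]
Remaining roots from the quadratic factor 1 + (1.07) z + (-0.18) z^2:
  Set 1 + (1.07) z + (-0.18) z^2 = 0, i.e. a z^2 + b z + c = 0 with a = -0.18, b = 1.07, c = 1.
  Discriminant D = b^2 - 4ac = (1.07)^2 - 4*(-0.18)*1 = 1.1449 - (-0.72) = 1.8649.
  D >= 0, so the roots are real: z = (-b +/- sqrt(D)) / (2a) = (-1.07 +/- 1.365613) / (-0.36).
    z_1 = (-1.07 + 1.365613) / (-0.36) = -0.8211,   |z_1| = 0.8211.
    z_2 = (-1.07 - 1.365613) / (-0.36) = 6.7656,   |z_2| = 6.7656.
Moduli of all roots: 2.0000, 0.8211, 6.7656.
All moduli strictly greater than 1? No.
Verdict: Not stationary.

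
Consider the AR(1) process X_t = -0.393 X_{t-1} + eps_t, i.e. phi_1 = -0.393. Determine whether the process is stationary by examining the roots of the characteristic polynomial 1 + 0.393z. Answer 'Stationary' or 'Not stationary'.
\text{Stationary}

The AR(p) characteristic polynomial is P(z) = 1 + 0.393z.
Stationarity requires all roots to lie outside the unit circle, i.e. |z| > 1 for every root.
This is linear in z: 1 + (0.393) z = 0  =>  z = -1/(0.393) = -2.544529,  |z| = 2.544529.
Moduli of all roots: 2.5445.
All moduli strictly greater than 1? Yes.
Verdict: Stationary.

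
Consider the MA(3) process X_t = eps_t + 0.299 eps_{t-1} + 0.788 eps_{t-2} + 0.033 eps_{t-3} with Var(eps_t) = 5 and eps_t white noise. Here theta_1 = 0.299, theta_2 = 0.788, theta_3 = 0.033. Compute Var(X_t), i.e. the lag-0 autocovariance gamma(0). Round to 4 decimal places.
\gamma(0) = 8.5572

For an MA(q) process X_t = eps_t + sum_i theta_i eps_{t-i} with
Var(eps_t) = sigma^2, the variance is
  gamma(0) = sigma^2 * (1 + sum_i theta_i^2).
  sum_i theta_i^2 = (0.299)^2 + (0.788)^2 + (0.033)^2 = 0.089401 + 0.620944 + 0.001089 = 0.711434.
  gamma(0) = 5 * (1 + 0.711434) = 5 * 1.711434 = 8.55717, which rounds to 8.5572.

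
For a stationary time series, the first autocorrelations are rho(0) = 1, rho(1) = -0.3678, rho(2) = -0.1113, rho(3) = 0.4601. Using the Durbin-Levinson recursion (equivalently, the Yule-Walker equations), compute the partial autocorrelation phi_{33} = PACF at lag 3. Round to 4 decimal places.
\phi_{33} = 0.3809

The PACF at lag k is phi_{kk}, the last component of the solution
to the Yule-Walker system G_k phi = r_k where
  (G_k)_{ij} = rho(|i - j|), (r_k)_i = rho(i), i,j = 1..k.
Equivalently, Durbin-Levinson gives phi_{kk} iteratively:
  phi_{11} = rho(1)
  phi_{kk} = [rho(k) - sum_{j=1..k-1} phi_{k-1,j} rho(k-j)]
            / [1 - sum_{j=1..k-1} phi_{k-1,j} rho(j)],
  phi_{k,j} = phi_{k-1,j} - phi_{kk} phi_{k-1,k-j},  j = 1..k-1.
Step k = 1:
  phi_11 = rho(1) = -0.3678.
Step k = 2:
  phi_22 = [rho(2) - phi_11 rho(1)] / [1 - phi_11 rho(1)] = [-0.1113 - (-0.3678)(-0.3678)] / [1 - (-0.3678)(-0.3678)]
         = -0.24657684 / 0.86472316 = -0.285151.
  Update: phi_21 = phi_11 - phi_22 phi_11 = -0.3678 - (-0.285151)(-0.3678) = -0.472679.
Step k = 3:
  phi_33 = [rho(3) - phi_21 rho(2) - phi_22 rho(1)] / [1 - phi_21 rho(1) - phi_22 rho(2)]
    numerator   = 0.4601 - (-0.472679)(-0.1113) - (-0.285151)(-0.3678) = 0.30261226
    denominator = 1 - (-0.472679)(-0.3678) - (-0.285151)(-0.1113) = 0.79441148
  phi_33 = 0.30261226 / 0.79441148 = 0.3809.
Therefore phi_{33} = 0.3809.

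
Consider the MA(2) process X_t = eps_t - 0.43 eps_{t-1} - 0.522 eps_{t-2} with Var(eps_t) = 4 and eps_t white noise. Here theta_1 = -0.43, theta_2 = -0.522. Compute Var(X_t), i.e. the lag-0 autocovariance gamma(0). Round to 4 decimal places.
\gamma(0) = 5.8295

For an MA(q) process X_t = eps_t + sum_i theta_i eps_{t-i} with
Var(eps_t) = sigma^2, the variance is
  gamma(0) = sigma^2 * (1 + sum_i theta_i^2).
  sum_i theta_i^2 = (-0.43)^2 + (-0.522)^2 = 0.1849 + 0.272484 = 0.457384.
  gamma(0) = 4 * (1 + 0.457384) = 4 * 1.457384 = 5.829536, which rounds to 5.8295.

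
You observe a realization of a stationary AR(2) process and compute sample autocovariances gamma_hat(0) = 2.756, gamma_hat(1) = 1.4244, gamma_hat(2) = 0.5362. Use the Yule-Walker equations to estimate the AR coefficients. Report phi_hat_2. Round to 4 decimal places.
\hat\phi_{2} = -0.0990

The Yule-Walker equations for an AR(p) process read, in matrix form,
  Gamma_p phi = r_p,   with   (Gamma_p)_{ij} = gamma(|i - j|),
                       (r_p)_i = gamma(i),   i,j = 1..p.
Substitute the sample gammas (Toeplitz matrix and right-hand side of size 2):
  Gamma_p = [[2.756, 1.4244], [1.4244, 2.756]]
  r_p     = [1.4244, 0.5362]
Written out:
  2.756 phi_1 + 1.4244 phi_2 = 1.4244
  1.4244 phi_1 + 2.756 phi_2 = 0.5362
Solve by Cramer's rule:
  det = gamma(0)^2 - gamma(1)^2 = (2.756)^2 - (1.4244)^2 = 7.595536 - 2.02891536 = 5.56662064
  phi_hat_1 = [gamma(1) gamma(0) - gamma(1) gamma(2)] / det = [(1.4244)(2.756) - (1.4244)(0.5362)] / 5.56662064 = 3.16188312 / 5.56662064 = 0.568
  phi_hat_2 = [gamma(0) gamma(2) - gamma(1)^2] / det = [(2.756)(0.5362) - (1.4244)^2] / 5.56662064 = -0.55114816 / 5.56662064 = -0.099
So phi_hat = [0.5680, -0.0990].
Therefore phi_hat_2 = -0.0990.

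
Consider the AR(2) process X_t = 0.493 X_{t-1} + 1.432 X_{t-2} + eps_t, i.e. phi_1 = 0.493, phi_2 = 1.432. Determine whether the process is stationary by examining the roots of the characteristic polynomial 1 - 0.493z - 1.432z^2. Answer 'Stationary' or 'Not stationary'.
\text{Not stationary}

The AR(p) characteristic polynomial is P(z) = 1 - 0.493z - 1.432z^2.
Stationarity requires all roots to lie outside the unit circle, i.e. |z| > 1 for every root.
Set 1 + (-0.493) z + (-1.432) z^2 = 0, i.e. a z^2 + b z + c = 0 with a = -1.432, b = -0.493, c = 1.
Discriminant D = b^2 - 4ac = (-0.493)^2 - 4*(-1.432)*1 = 0.243049 - (-5.728) = 5.971049.
D >= 0, so the roots are real: z = (-b +/- sqrt(D)) / (2a) = (0.493 +/- 2.443573) / (-2.864).
  z_1 = (0.493 + 2.443573) / (-2.864) = -1.0253,   |z_1| = 1.0253.
  z_2 = (0.493 - 2.443573) / (-2.864) = 0.6811,   |z_2| = 0.6811.
Moduli of all roots: 1.0253, 0.6811.
All moduli strictly greater than 1? No.
Verdict: Not stationary.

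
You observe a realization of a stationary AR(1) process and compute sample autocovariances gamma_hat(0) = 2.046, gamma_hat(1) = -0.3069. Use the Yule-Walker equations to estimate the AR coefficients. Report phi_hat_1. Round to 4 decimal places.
\hat\phi_{1} = -0.1500

The Yule-Walker equations for an AR(p) process read, in matrix form,
  Gamma_p phi = r_p,   with   (Gamma_p)_{ij} = gamma(|i - j|),
                       (r_p)_i = gamma(i),   i,j = 1..p.
Substitute the sample gammas (Toeplitz matrix and right-hand side of size 1):
  Gamma_p = [[2.046]]
  r_p     = [-0.3069]
With p = 1 this is the single equation gamma(0) phi_1 = gamma(1):
  phi_hat_1 = gamma(1) / gamma(0) = -0.3069 / 2.046 = -0.1500.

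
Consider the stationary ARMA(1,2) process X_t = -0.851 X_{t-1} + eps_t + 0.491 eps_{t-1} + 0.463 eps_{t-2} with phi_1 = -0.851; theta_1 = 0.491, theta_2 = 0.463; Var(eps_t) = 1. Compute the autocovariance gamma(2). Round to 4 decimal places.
\gamma(2) = 2.5593

Multiply the model equation by X_{t-k} and take expectations. With theta_0 = psi_0 = 1 and psi_j the MA(infinity) weights, this gives
  gamma(k) - sum_i phi_i gamma(k-i) = c_k,
  c_k = sigma^2 * sum_{j=k..q} theta_j psi_{j-k}   (c_k = 0 for k > q),
using gamma(-m) = gamma(m).
psi-weights needed (psi_j = theta_j + sum_i phi_i psi_{j-i}):
  psi_1 = theta_1 + phi_1 = 0.491 + (-0.851) = -0.36
  psi_2 = theta_2 + phi_1 psi_1 = 0.463 + (-0.851)(-0.36) = 0.76936
Right-hand sides:
  c_0 = sigma^2 (1 + theta_1 psi_1 + theta_2 psi_2) = 1 * (1 + (0.491)(-0.36) + (0.463)(0.76936)) = 1 * 1.179454 = 1.179454
  c_1 = sigma^2 (theta_1 + theta_2 psi_1) = 1 * (0.491 + (0.463)(-0.36)) = 0.32432
  c_2 = sigma^2 theta_2 = 1 * (0.463) = 0.463
Equations for k = 0 and k = 1 (AR order 1):
  gamma(0) = phi_1 gamma(1) + c_0
  gamma(1) = phi_1 gamma(0) + c_1
Substituting the second into the first: gamma(0) (1 - phi_1^2) = c_0 + phi_1 c_1, so
  gamma(0) = (c_0 + phi_1 c_1) / (1 - phi_1^2) = (1.179454 + (-0.851)(0.32432)) / (1 - (-0.851)^2) = 0.903457 / 0.275799 = 3.275782.
  gamma(1) = phi_1 gamma(0) + c_1 = (-0.851)(3.275782) + (0.32432) = -2.46337.
For k = 2: gamma(2) = phi_1 gamma(1) + c_2
  = (-0.851)(-2.46337) + (0.463) = 2.559328.
Therefore gamma(2) = 2.5593 (to 4 decimal places).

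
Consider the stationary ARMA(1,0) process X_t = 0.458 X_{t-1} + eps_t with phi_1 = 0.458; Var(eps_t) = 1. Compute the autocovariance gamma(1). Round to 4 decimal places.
\gamma(1) = 0.5796

Multiply the model equation by X_{t-k} and take expectations. With theta_0 = psi_0 = 1 and psi_j the MA(infinity) weights, this gives
  gamma(k) - sum_i phi_i gamma(k-i) = c_k,
  c_k = sigma^2 * sum_{j=k..q} theta_j psi_{j-k}   (c_k = 0 for k > q),
using gamma(-m) = gamma(m).
Pure AR (q = 0): c_0 = sigma^2 = 1, c_k = 0 for k >= 1.
Equations for k = 0 and k = 1 (AR order 1):
  gamma(0) = phi_1 gamma(1) + c_0
  gamma(1) = phi_1 gamma(0) + c_1
Substituting the second into the first: gamma(0) (1 - phi_1^2) = c_0 + phi_1 c_1, so
  gamma(0) = c_0 / (1 - phi_1^2) = 1 / (1 - (0.458)^2) = 1 / 0.790236 = 1.265445.
  gamma(1) = phi_1 gamma(0) = (0.458)(1.265445) = 0.579574.
Therefore gamma(1) = 0.5796 (to 4 decimal places).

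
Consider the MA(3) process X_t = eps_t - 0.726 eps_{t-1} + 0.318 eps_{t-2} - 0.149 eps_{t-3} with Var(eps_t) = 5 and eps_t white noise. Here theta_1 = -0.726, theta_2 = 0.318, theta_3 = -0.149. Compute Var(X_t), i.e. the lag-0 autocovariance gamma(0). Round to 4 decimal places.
\gamma(0) = 8.2520

For an MA(q) process X_t = eps_t + sum_i theta_i eps_{t-i} with
Var(eps_t) = sigma^2, the variance is
  gamma(0) = sigma^2 * (1 + sum_i theta_i^2).
  sum_i theta_i^2 = (-0.726)^2 + (0.318)^2 + (-0.149)^2 = 0.527076 + 0.101124 + 0.022201 = 0.650401.
  gamma(0) = 5 * (1 + 0.650401) = 5 * 1.650401 = 8.252005, which rounds to 8.2520.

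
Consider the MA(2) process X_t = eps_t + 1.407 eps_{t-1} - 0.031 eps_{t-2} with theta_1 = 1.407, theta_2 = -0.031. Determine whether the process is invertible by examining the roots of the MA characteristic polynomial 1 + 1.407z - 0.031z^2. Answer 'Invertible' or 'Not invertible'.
\text{Not invertible}

The MA(q) characteristic polynomial is P(z) = 1 + 1.407z - 0.031z^2.
Invertibility requires all roots to lie outside the unit circle, i.e. |z| > 1 for every root.
Set 1 + (1.407) z + (-0.031) z^2 = 0, i.e. a z^2 + b z + c = 0 with a = -0.031, b = 1.407, c = 1.
Discriminant D = b^2 - 4ac = (1.407)^2 - 4*(-0.031)*1 = 1.979649 - (-0.124) = 2.103649.
D >= 0, so the roots are real: z = (-b +/- sqrt(D)) / (2a) = (-1.407 +/- 1.450396) / (-0.062).
  z_1 = (-1.407 + 1.450396) / (-0.062) = -0.6999,   |z_1| = 0.6999.
  z_2 = (-1.407 - 1.450396) / (-0.062) = 46.087,   |z_2| = 46.087.
Moduli of all roots: 0.6999, 46.0870.
All moduli strictly greater than 1? No.
Verdict: Not invertible.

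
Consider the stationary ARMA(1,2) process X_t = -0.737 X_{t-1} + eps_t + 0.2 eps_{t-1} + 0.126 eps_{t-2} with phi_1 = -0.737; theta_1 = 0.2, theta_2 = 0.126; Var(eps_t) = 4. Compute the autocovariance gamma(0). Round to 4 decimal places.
\gamma(0) = 7.5372

Multiply the model equation by X_{t-k} and take expectations. With theta_0 = psi_0 = 1 and psi_j the MA(infinity) weights, this gives
  gamma(k) - sum_i phi_i gamma(k-i) = c_k,
  c_k = sigma^2 * sum_{j=k..q} theta_j psi_{j-k}   (c_k = 0 for k > q),
using gamma(-m) = gamma(m).
psi-weights needed (psi_j = theta_j + sum_i phi_i psi_{j-i}):
  psi_1 = theta_1 + phi_1 = 0.2 + (-0.737) = -0.537
  psi_2 = theta_2 + phi_1 psi_1 = 0.126 + (-0.737)(-0.537) = 0.521769
Right-hand sides:
  c_0 = sigma^2 (1 + theta_1 psi_1 + theta_2 psi_2) = 4 * (1 + (0.2)(-0.537) + (0.126)(0.521769)) = 4 * 0.958343 = 3.833372
  c_1 = sigma^2 (theta_1 + theta_2 psi_1) = 4 * (0.2 + (0.126)(-0.537)) = 0.529352
  c_2 = sigma^2 theta_2 = 4 * (0.126) = 0.504
Equations for k = 0 and k = 1 (AR order 1):
  gamma(0) = phi_1 gamma(1) + c_0
  gamma(1) = phi_1 gamma(0) + c_1
Substituting the second into the first: gamma(0) (1 - phi_1^2) = c_0 + phi_1 c_1, so
  gamma(0) = (c_0 + phi_1 c_1) / (1 - phi_1^2) = (3.833372 + (-0.737)(0.529352)) / (1 - (-0.737)^2) = 3.443239 / 0.456831 = 7.537227.
Therefore gamma(0) = 7.5372 (to 4 decimal places).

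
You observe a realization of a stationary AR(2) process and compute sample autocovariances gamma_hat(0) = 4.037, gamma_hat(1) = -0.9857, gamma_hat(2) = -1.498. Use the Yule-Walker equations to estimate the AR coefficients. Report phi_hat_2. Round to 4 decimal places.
\hat\phi_{2} = -0.4580

The Yule-Walker equations for an AR(p) process read, in matrix form,
  Gamma_p phi = r_p,   with   (Gamma_p)_{ij} = gamma(|i - j|),
                       (r_p)_i = gamma(i),   i,j = 1..p.
Substitute the sample gammas (Toeplitz matrix and right-hand side of size 2):
  Gamma_p = [[4.037, -0.9857], [-0.9857, 4.037]]
  r_p     = [-0.9857, -1.498]
Written out:
  4.037 phi_1 - 0.9857 phi_2 = -0.9857
  -0.9857 phi_1 + 4.037 phi_2 = -1.498
Solve by Cramer's rule:
  det = gamma(0)^2 - gamma(1)^2 = (4.037)^2 - (-0.9857)^2 = 16.297369 - 0.97160449 = 15.32576451
  phi_hat_1 = [gamma(1) gamma(0) - gamma(1) gamma(2)] / det = [(-0.9857)(4.037) - (-0.9857)(-1.498)] / 15.32576451 = -5.4558495 / 15.32576451 = -0.356
  phi_hat_2 = [gamma(0) gamma(2) - gamma(1)^2] / det = [(4.037)(-1.498) - (-0.9857)^2] / 15.32576451 = -7.01903049 / 15.32576451 = -0.458
So phi_hat = [-0.3560, -0.4580].
Therefore phi_hat_2 = -0.4580.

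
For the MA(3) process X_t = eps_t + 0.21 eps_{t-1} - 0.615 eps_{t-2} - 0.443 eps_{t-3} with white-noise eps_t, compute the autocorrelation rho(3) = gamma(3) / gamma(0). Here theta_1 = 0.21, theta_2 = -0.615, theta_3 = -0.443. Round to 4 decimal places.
\rho(3) = -0.2737

For an MA(q) process with theta_0 = 1, the autocovariance is
  gamma(k) = sigma^2 * sum_{i=0..q-k} theta_i * theta_{i+k},
and rho(k) = gamma(k) / gamma(0). Sigma^2 cancels.
  numerator   = (1)*(-0.443) = -0.443.
  denominator = (1)^2 + (0.21)^2 + (-0.615)^2 + (-0.443)^2 = 1.618574.
  rho(3) = -0.443 / 1.618574 = -0.2737.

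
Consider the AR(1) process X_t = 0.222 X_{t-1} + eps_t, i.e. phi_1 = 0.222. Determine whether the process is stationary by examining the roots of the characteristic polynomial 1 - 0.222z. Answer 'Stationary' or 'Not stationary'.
\text{Stationary}

The AR(p) characteristic polynomial is P(z) = 1 - 0.222z.
Stationarity requires all roots to lie outside the unit circle, i.e. |z| > 1 for every root.
This is linear in z: 1 + (-0.222) z = 0  =>  z = -1/(-0.222) = 4.504505,  |z| = 4.504505.
Moduli of all roots: 4.5045.
All moduli strictly greater than 1? Yes.
Verdict: Stationary.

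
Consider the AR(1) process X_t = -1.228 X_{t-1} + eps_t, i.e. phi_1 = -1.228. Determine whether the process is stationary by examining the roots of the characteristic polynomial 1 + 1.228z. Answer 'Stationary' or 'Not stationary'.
\text{Not stationary}

The AR(p) characteristic polynomial is P(z) = 1 + 1.228z.
Stationarity requires all roots to lie outside the unit circle, i.e. |z| > 1 for every root.
This is linear in z: 1 + (1.228) z = 0  =>  z = -1/(1.228) = -0.814332,  |z| = 0.814332.
Moduli of all roots: 0.8143.
All moduli strictly greater than 1? No.
Verdict: Not stationary.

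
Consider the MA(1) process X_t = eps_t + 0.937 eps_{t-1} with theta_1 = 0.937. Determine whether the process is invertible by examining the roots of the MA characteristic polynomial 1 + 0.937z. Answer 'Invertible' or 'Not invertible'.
\text{Invertible}

The MA(q) characteristic polynomial is P(z) = 1 + 0.937z.
Invertibility requires all roots to lie outside the unit circle, i.e. |z| > 1 for every root.
This is linear in z: 1 + (0.937) z = 0  =>  z = -1/(0.937) = -1.067236,  |z| = 1.067236.
Moduli of all roots: 1.0672.
All moduli strictly greater than 1? Yes.
Verdict: Invertible.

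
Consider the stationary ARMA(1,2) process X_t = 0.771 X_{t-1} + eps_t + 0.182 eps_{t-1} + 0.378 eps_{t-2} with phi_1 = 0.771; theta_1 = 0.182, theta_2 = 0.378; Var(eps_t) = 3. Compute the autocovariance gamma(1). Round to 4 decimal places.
\gamma(1) = 13.1024

Multiply the model equation by X_{t-k} and take expectations. With theta_0 = psi_0 = 1 and psi_j the MA(infinity) weights, this gives
  gamma(k) - sum_i phi_i gamma(k-i) = c_k,
  c_k = sigma^2 * sum_{j=k..q} theta_j psi_{j-k}   (c_k = 0 for k > q),
using gamma(-m) = gamma(m).
psi-weights needed (psi_j = theta_j + sum_i phi_i psi_{j-i}):
  psi_1 = theta_1 + phi_1 = 0.182 + (0.771) = 0.953
  psi_2 = theta_2 + phi_1 psi_1 = 0.378 + (0.771)(0.953) = 1.112763
Right-hand sides:
  c_0 = sigma^2 (1 + theta_1 psi_1 + theta_2 psi_2) = 3 * (1 + (0.182)(0.953) + (0.378)(1.112763)) = 3 * 1.59407 = 4.782211
  c_1 = sigma^2 (theta_1 + theta_2 psi_1) = 3 * (0.182 + (0.378)(0.953)) = 1.626702
  c_2 = sigma^2 theta_2 = 3 * (0.378) = 1.134
Equations for k = 0 and k = 1 (AR order 1):
  gamma(0) = phi_1 gamma(1) + c_0
  gamma(1) = phi_1 gamma(0) + c_1
Substituting the second into the first: gamma(0) (1 - phi_1^2) = c_0 + phi_1 c_1, so
  gamma(0) = (c_0 + phi_1 c_1) / (1 - phi_1^2) = (4.782211 + (0.771)(1.626702)) / (1 - (0.771)^2) = 6.036398 / 0.405559 = 14.884144.
  gamma(1) = phi_1 gamma(0) + c_1 = (0.771)(14.884144) + (1.626702) = 13.102377.
Therefore gamma(1) = 13.1024 (to 4 decimal places).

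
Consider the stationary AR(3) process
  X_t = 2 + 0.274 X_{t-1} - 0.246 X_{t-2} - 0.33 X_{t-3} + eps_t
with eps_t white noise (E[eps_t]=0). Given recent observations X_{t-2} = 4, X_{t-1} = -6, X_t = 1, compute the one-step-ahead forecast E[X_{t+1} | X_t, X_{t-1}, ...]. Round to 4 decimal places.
E[X_{t+1} \mid \mathcal F_t] = 2.4300

For an AR(p) model X_t = c + sum_i phi_i X_{t-i} + eps_t, the
one-step-ahead conditional mean is
  E[X_{t+1} | X_t, ...] = c + sum_i phi_i X_{t+1-i}.
Substitute known values:
  E[X_{t+1} | ...] = 2 + (0.274) * (1) + (-0.246) * (-6) + (-0.33) * (4)
                   = 2.4300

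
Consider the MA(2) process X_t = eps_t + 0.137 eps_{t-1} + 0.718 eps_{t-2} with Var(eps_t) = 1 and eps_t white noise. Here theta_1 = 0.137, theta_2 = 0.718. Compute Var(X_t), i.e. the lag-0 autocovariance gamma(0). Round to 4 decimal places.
\gamma(0) = 1.5343

For an MA(q) process X_t = eps_t + sum_i theta_i eps_{t-i} with
Var(eps_t) = sigma^2, the variance is
  gamma(0) = sigma^2 * (1 + sum_i theta_i^2).
  sum_i theta_i^2 = (0.137)^2 + (0.718)^2 = 0.018769 + 0.515524 = 0.534293.
  gamma(0) = 1 * (1 + 0.534293) = 1 * 1.534293 = 1.534293, which rounds to 1.5343.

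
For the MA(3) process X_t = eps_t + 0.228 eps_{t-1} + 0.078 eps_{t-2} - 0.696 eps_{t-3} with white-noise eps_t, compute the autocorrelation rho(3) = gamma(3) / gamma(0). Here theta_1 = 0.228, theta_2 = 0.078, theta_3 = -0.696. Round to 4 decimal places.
\rho(3) = -0.4512

For an MA(q) process with theta_0 = 1, the autocovariance is
  gamma(k) = sigma^2 * sum_{i=0..q-k} theta_i * theta_{i+k},
and rho(k) = gamma(k) / gamma(0). Sigma^2 cancels.
  numerator   = (1)*(-0.696) = -0.696.
  denominator = (1)^2 + (0.228)^2 + (0.078)^2 + (-0.696)^2 = 1.542484.
  rho(3) = -0.696 / 1.542484 = -0.4512.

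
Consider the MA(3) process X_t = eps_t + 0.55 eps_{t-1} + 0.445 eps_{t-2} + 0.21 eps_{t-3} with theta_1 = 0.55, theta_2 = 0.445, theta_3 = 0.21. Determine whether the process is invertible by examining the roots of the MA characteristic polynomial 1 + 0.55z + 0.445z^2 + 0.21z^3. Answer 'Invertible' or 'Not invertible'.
\text{Invertible}

The MA(q) characteristic polynomial is P(z) = 1 + 0.55z + 0.445z^2 + 0.21z^3.
Invertibility requires all roots to lie outside the unit circle, i.e. |z| > 1 for every root.
Degree 3: look for a simple real root z0 first, then factor out (1 - z/z0) and solve the remaining quadratic.
Testing z0 = -2: P(-2) = 1 + (0.55)(-2) + (0.445)(-2)^2 + (0.21)(-2)^3
  = 1 + (-1.1) + (1.78) + (-1.68) = 0.  So z_0 = -2 is a root, |z_0| = 2.
Divide out the factor (1 + 0.5 z) = (1 - z/z0) (since 1/z0 = -0.5):
  P(z) = (1 + 0.5 z)(1 + (0.05) z + (0.42) z^2)
  [check: z-coef 0.05 - (-0.5) = 0.55; z^2-coef 0.42 - (-0.5)(0.05) = 0.445; z^3-coef -(-0.5)(0.42) = 0.21.]
Remaining roots from the quadratic factor 1 + (0.05) z + (0.42) z^2:
  Set 1 + (0.05) z + (0.42) z^2 = 0, i.e. a z^2 + b z + c = 0 with a = 0.42, b = 0.05, c = 1.
  Discriminant D = b^2 - 4ac = (0.05)^2 - 4*(0.42)*1 = 0.0025 - (1.68) = -1.6775.
  D < 0, so the roots are the complex-conjugate pair z = (-b +/- i sqrt(-D)) / (2a) = -0.0595 +/- 1.5419i.
  For a conjugate pair |z|^2 = z * conj(z) = (product of roots) = c/a = 1/(0.42) = 2.380952, so |z| = sqrt(2.380952) = 1.543 for both roots.
Moduli of all roots: 2.0000, 1.5430, 1.5430.
All moduli strictly greater than 1? Yes.
Verdict: Invertible.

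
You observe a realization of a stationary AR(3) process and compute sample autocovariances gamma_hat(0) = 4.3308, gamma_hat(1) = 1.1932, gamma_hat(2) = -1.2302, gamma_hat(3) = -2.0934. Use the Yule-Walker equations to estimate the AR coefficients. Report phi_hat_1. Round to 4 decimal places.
\hat\phi_{1} = 0.2500

The Yule-Walker equations for an AR(p) process read, in matrix form,
  Gamma_p phi = r_p,   with   (Gamma_p)_{ij} = gamma(|i - j|),
                       (r_p)_i = gamma(i),   i,j = 1..p.
Substitute the sample gammas (Toeplitz matrix and right-hand side of size 3):
  Gamma_p = [[4.3308, 1.1932, -1.2302], [1.1932, 4.3308, 1.1932], [-1.2302, 1.1932, 4.3308]]
  r_p     = [1.1932, -1.2302, -2.0934]
Written out (R1..R3):
  (R1) 4.3308 phi_1 + 1.1932 phi_2 - 1.2302 phi_3 = 1.1932
  (R2) 1.1932 phi_1 + 4.3308 phi_2 + 1.1932 phi_3 = -1.2302
  (R3) -1.2302 phi_1 + 1.1932 phi_2 + 4.3308 phi_3 = -2.0934
Gaussian elimination:
  R2 <- R2 - (1.1932/4.3308) R1 = R2 - (0.275515) R1:  4.002056 phi_2 + 1.532138 phi_3 = -1.558944
  R3 <- R3 - (-1.2302/4.3308) R1 = R3 - (-0.284058) R1:  1.532138 phi_2 + 3.981351 phi_3 = -1.754462
  R3 <- R3 - (1.532138/4.002056) R2 = R3 - (0.382838) R2:  3.394791 phi_3 = -1.157639
Back-substitution:
  phi_hat_3 = -1.157639 / 3.394791 = -0.341004
  phi_hat_2 = (-1.558944 - (1.532138)(-0.341004)) / 4.002056 = -0.258987
  phi_hat_1 = (1.1932 - (1.1932)(-0.258987) - (-1.2302)(-0.341004)) / 4.3308 = 0.250004
So phi_hat = [0.2500, -0.2590, -0.3410].
Therefore phi_hat_1 = 0.2500.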